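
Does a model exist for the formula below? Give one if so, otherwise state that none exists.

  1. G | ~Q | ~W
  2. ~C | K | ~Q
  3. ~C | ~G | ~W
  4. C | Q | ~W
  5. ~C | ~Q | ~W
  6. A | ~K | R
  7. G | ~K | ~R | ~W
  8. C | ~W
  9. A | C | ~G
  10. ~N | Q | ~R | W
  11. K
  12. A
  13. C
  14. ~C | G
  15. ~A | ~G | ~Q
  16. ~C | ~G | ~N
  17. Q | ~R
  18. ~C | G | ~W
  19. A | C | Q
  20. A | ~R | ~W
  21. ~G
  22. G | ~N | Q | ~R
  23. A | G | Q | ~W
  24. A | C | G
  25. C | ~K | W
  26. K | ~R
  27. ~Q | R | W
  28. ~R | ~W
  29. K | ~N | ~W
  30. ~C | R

Unsatisfiable

Case K = True:
  (A) forces A = True.
  (C) forces C = True.
  (~C | G) forces G = True.
  Clause (~G) is falsified — contradiction.
Case K = False:
  Clause (K) is falsified — contradiction.
Both cases fail, so the formula is unsatisfiable.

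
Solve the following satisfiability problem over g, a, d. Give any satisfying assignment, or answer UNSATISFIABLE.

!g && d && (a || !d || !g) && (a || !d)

g: False, a: True, d: True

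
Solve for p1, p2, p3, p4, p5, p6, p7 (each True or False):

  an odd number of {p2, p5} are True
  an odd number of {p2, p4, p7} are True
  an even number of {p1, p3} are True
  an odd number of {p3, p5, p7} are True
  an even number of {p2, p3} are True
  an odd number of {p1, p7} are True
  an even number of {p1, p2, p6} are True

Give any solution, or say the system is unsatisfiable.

p1: True, p2: True, p3: True, p4: False, p5: False, p6: False, p7: False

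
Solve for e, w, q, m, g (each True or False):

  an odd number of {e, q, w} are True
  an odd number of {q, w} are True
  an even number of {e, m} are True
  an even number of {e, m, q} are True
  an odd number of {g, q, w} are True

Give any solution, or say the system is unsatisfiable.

e = False, w = True, q = False, m = False, g = False

{e, q, w}: 1 true → odd ✓
{q, w}: 1 true → odd ✓
{e, m}: 0 true → even ✓
{e, m, q}: 0 true → even ✓
{g, q, w}: 1 true → odd ✓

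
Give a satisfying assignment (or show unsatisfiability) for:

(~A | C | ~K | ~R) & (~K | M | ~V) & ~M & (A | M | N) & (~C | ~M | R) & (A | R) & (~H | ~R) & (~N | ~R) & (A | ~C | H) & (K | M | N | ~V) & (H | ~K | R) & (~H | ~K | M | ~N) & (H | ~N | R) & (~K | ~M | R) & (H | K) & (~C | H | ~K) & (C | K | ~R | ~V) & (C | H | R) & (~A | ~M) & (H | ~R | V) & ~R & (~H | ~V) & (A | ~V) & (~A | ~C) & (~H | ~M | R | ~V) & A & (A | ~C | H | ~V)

Unit clause (~M) forces M = False.
Unit clause (~R) forces R = False.
Unit clause (A) forces A = True.
In (~A | ~C) only ~C is left, so C = False.
In (C | H | R) only H is left, so H = True.
In (~H | ~V) only ~V is left, so V = False.
Set K = False.
Set N = True.
All clauses satisfied.

M: False, R: False, K: False, C: False, N: True, V: False, A: True, H: True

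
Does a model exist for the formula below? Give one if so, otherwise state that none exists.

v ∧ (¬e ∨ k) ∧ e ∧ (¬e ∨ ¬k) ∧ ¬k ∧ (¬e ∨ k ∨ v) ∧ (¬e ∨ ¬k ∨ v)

UNSATISFIABLE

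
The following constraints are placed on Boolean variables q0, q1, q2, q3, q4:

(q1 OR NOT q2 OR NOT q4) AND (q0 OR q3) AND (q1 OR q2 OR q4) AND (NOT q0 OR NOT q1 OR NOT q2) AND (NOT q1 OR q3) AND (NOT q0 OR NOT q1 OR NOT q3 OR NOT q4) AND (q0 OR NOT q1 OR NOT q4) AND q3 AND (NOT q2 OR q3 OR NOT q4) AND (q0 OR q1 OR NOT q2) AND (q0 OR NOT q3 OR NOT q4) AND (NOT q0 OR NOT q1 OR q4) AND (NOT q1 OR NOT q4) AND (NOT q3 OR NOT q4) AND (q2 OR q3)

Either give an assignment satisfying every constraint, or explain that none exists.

q0: False; q1: True; q2: True; q3: True; q4: False

Unit clause (q3) forces q3 = True.
In (NOT q3 OR NOT q4) only NOT q4 is left, so q4 = False.
Set q0 = False.
Try q1 = False:
  (q1 OR q2 OR q4) forces q2 = True.
  clause (q0 OR q1 OR NOT q2) is falsified — backtrack.
So q1 = True.
Set q2 = True.
All clauses satisfied.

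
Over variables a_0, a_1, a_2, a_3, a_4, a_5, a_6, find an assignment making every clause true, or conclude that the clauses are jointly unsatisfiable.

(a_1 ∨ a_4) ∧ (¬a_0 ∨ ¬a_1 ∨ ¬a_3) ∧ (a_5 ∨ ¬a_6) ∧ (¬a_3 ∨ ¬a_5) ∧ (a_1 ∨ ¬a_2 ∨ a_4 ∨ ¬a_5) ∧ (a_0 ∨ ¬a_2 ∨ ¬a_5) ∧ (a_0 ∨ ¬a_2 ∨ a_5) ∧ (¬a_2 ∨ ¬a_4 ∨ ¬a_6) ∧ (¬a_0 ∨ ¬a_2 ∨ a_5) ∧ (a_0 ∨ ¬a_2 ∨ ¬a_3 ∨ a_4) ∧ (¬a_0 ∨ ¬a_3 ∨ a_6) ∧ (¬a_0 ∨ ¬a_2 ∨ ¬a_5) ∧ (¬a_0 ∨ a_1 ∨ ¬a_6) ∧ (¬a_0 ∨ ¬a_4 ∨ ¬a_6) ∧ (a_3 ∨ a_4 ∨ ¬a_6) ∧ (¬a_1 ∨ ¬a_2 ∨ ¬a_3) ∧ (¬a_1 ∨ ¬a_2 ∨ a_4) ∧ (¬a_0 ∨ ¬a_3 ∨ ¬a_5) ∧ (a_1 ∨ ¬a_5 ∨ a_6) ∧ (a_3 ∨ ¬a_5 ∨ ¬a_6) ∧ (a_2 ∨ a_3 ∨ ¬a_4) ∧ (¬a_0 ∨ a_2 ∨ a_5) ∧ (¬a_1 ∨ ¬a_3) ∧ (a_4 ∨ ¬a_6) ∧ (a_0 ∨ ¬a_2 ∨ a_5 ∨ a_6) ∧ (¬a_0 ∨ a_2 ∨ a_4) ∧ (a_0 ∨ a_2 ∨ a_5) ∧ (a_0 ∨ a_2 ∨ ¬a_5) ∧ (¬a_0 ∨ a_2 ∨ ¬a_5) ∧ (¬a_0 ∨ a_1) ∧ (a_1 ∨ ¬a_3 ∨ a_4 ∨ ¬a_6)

No satisfying assignment exists.

Case a_2 = True:
  If a_0 = True:
    (¬a_0 ∨ ¬a_2 ∨ a_5) forces a_5 = True.
    clause (¬a_0 ∨ ¬a_2 ∨ ¬a_5) is falsified.
  If a_0 = False:
    (a_0 ∨ ¬a_2 ∨ ¬a_5) forces a_5 = False.
    clause (a_0 ∨ ¬a_2 ∨ a_5) is falsified.
  Every sub-case reaches a contradiction.
Case a_2 = False:
  If a_0 = True:
    (¬a_0 ∨ a_2 ∨ a_5) forces a_5 = True.
    clause (¬a_0 ∨ a_2 ∨ ¬a_5) is falsified.
  If a_0 = False:
    (a_0 ∨ a_2 ∨ a_5) forces a_5 = True.
    clause (a_0 ∨ a_2 ∨ ¬a_5) is falsified.
  Every sub-case reaches a contradiction.
Both cases fail, so the formula is unsatisfiable.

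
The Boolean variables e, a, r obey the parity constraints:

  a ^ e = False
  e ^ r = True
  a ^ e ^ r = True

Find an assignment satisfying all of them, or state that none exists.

e = False, a = False, r = True

a ^ e = F ^ F = False ✓
e ^ r = F ^ T = True ✓
a ^ e ^ r = F ^ F ^ T = True ✓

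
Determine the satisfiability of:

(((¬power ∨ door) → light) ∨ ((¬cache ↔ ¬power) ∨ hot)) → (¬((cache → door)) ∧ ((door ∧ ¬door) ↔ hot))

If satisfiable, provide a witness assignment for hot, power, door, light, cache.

hot=F; power=F; door=F; light=F; cache=T

  (((¬power ∨ door) → light) ∨ ((¬cache ↔ ¬power) ∨ hot)) → (¬((cache → door)) ∧ ((door ∧ ¬door) ↔ hot)) = True
    ((¬power ∨ door) → light) ∨ ((¬cache ↔ ¬power) ∨ hot) = False
      (¬power ∨ door) → light = False
        ¬power ∨ door = True
          ¬power = True
      (¬cache ↔ ¬power) ∨ hot = False
        ¬cache ↔ ¬power = False
          ¬cache = False
          ¬power = True
    ¬((cache → door)) ∧ ((door ∧ ¬door) ↔ hot) = True
      ¬((cache → door)) = True
        cache → door = False
      (door ∧ ¬door) ↔ hot = True
        door ∧ ¬door = False
          ¬door = True
The formula evaluates to True.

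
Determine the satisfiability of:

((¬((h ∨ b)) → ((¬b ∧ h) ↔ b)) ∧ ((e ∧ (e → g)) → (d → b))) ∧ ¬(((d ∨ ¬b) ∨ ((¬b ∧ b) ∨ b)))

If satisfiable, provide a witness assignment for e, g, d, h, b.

The conjunct ¬(((d ∨ ¬b) ∨ ((¬b ∧ b) ∨ b))) is unsatisfiable on its own:
  d=F, b=F: evaluates to False.
  d=F, b=T: evaluates to False.
  d=T, b=F: evaluates to False.
  d=T, b=T: evaluates to False.
So the whole conjunction is unsatisfiable.

Unsatisfiable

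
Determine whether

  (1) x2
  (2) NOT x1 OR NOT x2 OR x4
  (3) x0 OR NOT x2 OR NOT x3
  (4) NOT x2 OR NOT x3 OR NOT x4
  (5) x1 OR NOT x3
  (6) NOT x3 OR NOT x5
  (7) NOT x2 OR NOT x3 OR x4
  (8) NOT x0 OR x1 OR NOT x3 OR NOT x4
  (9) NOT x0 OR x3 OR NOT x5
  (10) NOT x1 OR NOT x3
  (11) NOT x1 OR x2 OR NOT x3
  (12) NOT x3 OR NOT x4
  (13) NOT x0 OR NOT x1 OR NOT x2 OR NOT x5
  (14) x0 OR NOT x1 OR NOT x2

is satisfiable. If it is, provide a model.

x0 = True, x1 = True, x2 = True, x3 = False, x4 = True, x5 = False

Unit clause (x2) forces x2 = True.
Set x0 = True.
Set x1 = True.
  then (NOT x1 OR NOT x2 OR x4) forces x4 = True.
  then (NOT x2 OR NOT x3 OR NOT x4) forces x3 = False.
  then (NOT x0 OR x3 OR NOT x5) forces x5 = False.
All clauses satisfied.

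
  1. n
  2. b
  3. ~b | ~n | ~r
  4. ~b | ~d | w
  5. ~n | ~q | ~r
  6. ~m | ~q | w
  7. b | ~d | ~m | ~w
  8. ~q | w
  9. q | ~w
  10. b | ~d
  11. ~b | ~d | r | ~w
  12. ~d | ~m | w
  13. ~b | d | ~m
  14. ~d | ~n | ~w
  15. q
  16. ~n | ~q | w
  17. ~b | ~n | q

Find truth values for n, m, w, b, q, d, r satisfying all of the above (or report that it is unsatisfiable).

n = True, m = False, w = True, b = True, q = True, d = False, r = False

Unit clause (n) forces n = True.
Unit clause (b) forces b = True.
In (~b | ~n | ~r) only ~r is left, so r = False.
Unit clause (q) forces q = True.
In (~n | ~q | w) only w is left, so w = True.
In (~b | ~d | r | ~w) only ~d is left, so d = False.
In (~b | d | ~m) only ~m is left, so m = False.
All clauses satisfied.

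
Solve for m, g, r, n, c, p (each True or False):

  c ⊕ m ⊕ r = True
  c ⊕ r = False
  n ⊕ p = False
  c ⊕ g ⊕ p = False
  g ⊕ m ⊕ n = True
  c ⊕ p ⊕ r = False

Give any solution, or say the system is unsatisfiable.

m: True, g: False, r: False, n: False, c: False, p: False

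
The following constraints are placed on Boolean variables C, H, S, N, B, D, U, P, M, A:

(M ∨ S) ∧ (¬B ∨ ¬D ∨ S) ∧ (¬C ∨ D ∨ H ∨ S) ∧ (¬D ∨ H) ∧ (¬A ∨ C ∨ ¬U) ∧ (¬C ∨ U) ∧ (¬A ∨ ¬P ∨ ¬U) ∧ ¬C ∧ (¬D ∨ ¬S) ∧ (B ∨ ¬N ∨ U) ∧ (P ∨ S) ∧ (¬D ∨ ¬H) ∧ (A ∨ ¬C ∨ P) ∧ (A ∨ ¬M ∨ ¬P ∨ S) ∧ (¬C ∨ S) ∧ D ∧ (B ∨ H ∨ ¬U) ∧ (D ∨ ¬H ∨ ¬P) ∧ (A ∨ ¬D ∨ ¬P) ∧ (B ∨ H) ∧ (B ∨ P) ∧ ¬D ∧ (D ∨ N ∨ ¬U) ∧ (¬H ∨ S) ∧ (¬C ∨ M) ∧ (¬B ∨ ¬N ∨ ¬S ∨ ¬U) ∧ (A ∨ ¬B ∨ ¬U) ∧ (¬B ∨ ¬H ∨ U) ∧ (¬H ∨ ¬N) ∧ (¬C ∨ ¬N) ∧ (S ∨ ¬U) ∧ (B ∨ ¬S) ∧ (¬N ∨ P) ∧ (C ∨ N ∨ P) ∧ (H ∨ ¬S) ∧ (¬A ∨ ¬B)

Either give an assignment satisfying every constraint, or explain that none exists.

The formula is unsatisfiable.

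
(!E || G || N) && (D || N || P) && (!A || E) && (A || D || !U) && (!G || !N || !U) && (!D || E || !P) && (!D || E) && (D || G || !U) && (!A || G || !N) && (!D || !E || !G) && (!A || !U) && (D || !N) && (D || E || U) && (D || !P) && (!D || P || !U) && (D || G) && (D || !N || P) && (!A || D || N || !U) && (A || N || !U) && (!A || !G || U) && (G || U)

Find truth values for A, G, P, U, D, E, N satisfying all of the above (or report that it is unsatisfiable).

A: False; G: False; P: True; U: True; D: True; E: True; N: True

Set A = False.
Set G = False.
  then (D || G) forces D = True.
  then (G || U) forces U = True.
  then (!D || E) forces E = True.
  then (!D || P || !U) forces P = True.
  then (A || N || !U) forces N = True.
All clauses satisfied.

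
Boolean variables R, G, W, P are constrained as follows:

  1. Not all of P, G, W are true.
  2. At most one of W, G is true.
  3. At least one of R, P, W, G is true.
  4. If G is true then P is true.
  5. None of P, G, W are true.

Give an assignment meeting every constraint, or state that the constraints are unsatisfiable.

R=T; G=F; W=F; P=F

  (1) {P, G, W}: 0/3 true — not all ✓
  (2) {W, G}: 0 true — at most one ✓
  (3) {R, P, W, G}: 1 true — at least one ✓
  (4) G=F ⇒ P: vacuous ✓
  (5) {P, G, W}: 0 true — none ✓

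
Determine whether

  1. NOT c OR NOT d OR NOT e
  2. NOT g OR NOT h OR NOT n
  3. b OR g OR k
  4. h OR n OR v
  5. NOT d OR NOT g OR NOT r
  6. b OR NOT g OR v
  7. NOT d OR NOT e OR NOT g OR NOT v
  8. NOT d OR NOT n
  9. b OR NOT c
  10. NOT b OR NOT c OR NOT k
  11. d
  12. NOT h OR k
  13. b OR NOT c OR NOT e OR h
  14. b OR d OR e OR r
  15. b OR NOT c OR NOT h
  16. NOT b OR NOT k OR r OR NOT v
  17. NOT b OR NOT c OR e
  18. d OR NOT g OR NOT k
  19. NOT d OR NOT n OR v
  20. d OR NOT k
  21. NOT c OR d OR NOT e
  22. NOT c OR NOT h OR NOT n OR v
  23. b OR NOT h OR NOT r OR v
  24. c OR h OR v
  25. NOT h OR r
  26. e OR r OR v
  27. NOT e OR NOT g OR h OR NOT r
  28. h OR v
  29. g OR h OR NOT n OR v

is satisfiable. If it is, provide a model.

Unit clause (d) forces d = True.
In (NOT d OR NOT n) only NOT n is left, so n = False.
Set g = False.
Set k = True.
Set e = True.
  then (NOT c OR NOT d OR NOT e) forces c = False.
Set b = False.
Set h = False.
  then (h OR n OR v) forces v = True.
Set r = False.
All clauses satisfied.

g = False; d = True; k = True; n = False; e = True; c = False; b = False; h = False; r = False; v = True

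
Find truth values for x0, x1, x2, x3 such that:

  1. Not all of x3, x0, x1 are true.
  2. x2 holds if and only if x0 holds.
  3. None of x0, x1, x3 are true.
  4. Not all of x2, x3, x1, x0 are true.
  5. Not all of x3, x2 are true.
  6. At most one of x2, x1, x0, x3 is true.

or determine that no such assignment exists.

x0 = False, x1 = False, x2 = False, x3 = False

  (1) {x3, x0, x1}: 0/3 true — not all ✓
  (2) x2=F, x0=F — same ✓
  (3) {x0, x1, x3}: 0 true — none ✓
  (4) {x2, x3, x1, x0}: 0/4 true — not all ✓
  (5) {x3, x2}: 0/2 true — not all ✓
  (6) {x2, x1, x0, x3}: 0 true — at most one ✓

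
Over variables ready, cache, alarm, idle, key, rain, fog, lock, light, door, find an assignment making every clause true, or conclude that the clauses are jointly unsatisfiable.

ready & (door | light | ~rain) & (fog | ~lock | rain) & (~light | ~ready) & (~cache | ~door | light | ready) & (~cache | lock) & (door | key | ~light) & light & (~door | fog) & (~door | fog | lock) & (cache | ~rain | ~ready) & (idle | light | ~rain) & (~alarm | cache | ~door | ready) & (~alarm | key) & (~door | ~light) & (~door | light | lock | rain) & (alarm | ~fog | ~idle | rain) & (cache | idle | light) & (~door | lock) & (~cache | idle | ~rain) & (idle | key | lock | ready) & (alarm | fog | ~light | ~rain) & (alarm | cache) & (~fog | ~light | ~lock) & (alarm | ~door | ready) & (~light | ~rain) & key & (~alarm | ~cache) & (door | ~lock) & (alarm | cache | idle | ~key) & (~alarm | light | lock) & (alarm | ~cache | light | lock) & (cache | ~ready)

The formula is unsatisfiable.

Case ready = True:
  (~light | ~ready) forces light = False.
  Clause (light) is falsified — contradiction.
Case ready = False:
  Clause (ready) is falsified — contradiction.
Both cases fail, so the formula is unsatisfiable.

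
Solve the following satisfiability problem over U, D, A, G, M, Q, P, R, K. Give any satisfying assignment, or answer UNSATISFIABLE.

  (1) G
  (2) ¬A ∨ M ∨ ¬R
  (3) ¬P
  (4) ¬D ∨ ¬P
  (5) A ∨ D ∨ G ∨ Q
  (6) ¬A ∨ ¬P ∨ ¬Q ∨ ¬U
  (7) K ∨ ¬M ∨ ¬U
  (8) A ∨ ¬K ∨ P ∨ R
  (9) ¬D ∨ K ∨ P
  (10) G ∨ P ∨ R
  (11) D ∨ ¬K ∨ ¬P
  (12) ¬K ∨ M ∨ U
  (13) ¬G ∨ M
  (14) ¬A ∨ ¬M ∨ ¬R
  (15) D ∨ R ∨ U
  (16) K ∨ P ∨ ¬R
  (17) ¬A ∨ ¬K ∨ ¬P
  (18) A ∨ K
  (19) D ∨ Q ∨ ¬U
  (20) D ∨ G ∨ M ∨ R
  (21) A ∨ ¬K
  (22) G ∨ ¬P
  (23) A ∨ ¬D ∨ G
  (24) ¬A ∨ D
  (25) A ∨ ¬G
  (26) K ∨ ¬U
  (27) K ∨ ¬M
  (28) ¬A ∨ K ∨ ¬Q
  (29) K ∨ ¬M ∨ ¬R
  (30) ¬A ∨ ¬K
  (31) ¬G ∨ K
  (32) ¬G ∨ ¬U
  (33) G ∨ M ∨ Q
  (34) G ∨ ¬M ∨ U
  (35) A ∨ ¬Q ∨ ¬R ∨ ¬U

Case K = True:
  (G) forces G = True.
  (¬P) forces P = False.
  (¬G ∨ M) forces M = True.
  (A ∨ ¬K) forces A = True.
  Clause (¬A ∨ ¬K) is falsified — contradiction.
Case K = False:
  (G) forces G = True.
  Clause (¬G ∨ K) is falsified — contradiction.
Both cases fail, so the formula is unsatisfiable.

Unsatisfiable — no assignment works.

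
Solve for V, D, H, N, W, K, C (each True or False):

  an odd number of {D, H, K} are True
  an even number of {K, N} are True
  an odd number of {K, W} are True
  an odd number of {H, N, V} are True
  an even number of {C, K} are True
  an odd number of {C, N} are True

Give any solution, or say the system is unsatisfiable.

Unsatisfiable — no assignment works.

Adding constraints 2, 5, 6 mod 2: every variable appears an even number of times on the left, so the left side is 0.
But the right sides sum to 1 (mod 2). 0 ≠ 1 — the system is inconsistent.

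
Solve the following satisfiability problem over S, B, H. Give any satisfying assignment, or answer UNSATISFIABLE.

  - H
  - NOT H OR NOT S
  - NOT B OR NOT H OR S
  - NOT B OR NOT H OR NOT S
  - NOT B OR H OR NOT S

S=F, B=F, H=T

Unit clause (H) forces H = True.
In (NOT H OR NOT S) only NOT S is left, so S = False.
In (NOT B OR NOT H OR S) only NOT B is left, so B = False.
Check each clause:
  (H): H holds.
  (NOT H OR NOT S): NOT S holds.
  (NOT B OR NOT H OR S): NOT B holds.
  (NOT B OR NOT H OR NOT S): NOT B holds.
  (NOT B OR H OR NOT S): NOT B holds.
All clauses satisfied.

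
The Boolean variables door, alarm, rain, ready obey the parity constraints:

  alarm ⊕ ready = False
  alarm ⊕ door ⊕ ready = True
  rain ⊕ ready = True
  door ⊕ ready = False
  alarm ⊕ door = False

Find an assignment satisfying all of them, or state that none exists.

door: True, alarm: True, rain: False, ready: True

alarm ⊕ ready = T ⊕ T = False ✓
alarm ⊕ door ⊕ ready = T ⊕ T ⊕ T = True ✓
rain ⊕ ready = F ⊕ T = True ✓
door ⊕ ready = T ⊕ T = False ✓
alarm ⊕ door = T ⊕ T = False ✓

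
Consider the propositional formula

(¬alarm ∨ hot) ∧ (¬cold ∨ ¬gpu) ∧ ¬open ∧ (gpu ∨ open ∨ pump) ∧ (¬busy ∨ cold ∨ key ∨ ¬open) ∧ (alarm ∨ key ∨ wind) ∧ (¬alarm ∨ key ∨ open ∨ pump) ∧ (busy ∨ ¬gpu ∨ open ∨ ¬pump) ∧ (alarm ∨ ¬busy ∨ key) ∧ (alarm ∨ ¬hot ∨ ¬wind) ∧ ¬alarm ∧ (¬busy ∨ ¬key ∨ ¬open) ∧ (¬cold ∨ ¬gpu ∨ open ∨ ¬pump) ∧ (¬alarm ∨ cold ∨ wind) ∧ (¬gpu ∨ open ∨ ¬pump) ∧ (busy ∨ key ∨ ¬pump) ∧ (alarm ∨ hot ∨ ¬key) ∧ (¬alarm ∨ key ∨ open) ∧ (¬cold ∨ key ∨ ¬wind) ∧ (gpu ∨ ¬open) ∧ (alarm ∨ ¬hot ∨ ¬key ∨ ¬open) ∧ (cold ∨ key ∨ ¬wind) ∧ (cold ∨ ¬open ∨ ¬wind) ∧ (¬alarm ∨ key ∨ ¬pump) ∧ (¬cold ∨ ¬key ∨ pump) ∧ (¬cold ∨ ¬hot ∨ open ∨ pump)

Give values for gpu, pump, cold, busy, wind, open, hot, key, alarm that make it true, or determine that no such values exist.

Unit clause (¬open) forces open = False.
Unit clause (¬alarm) forces alarm = False.
Set gpu = False.
  then (gpu ∨ open ∨ pump) forces pump = True.
Set cold = True.
Set busy = True.
  then (alarm ∨ ¬busy ∨ key) forces key = True.
  then (alarm ∨ hot ∨ ¬key) forces hot = True.
  then (alarm ∨ ¬hot ∨ ¬wind) forces wind = False.
All clauses satisfied.

gpu = False; pump = True; cold = True; busy = True; wind = False; open = False; hot = True; key = True; alarm = False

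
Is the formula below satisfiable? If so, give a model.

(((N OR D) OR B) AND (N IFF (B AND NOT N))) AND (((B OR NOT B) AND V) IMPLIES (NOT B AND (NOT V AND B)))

B = False, D = True, N = False, V = False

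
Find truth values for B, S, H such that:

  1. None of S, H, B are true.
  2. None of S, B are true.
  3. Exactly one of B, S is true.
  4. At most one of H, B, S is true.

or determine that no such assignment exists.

No satisfying assignment exists.

Case B = True:
  Constraint (1) is violated (B=T) — contradiction.
Case B = False:
  (1) forces S = False.
  Constraint (3) is violated (B=F, S=F) — contradiction.
Both cases fail — unsatisfiable.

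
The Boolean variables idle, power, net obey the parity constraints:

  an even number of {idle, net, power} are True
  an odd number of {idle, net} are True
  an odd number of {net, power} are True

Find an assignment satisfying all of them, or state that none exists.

idle: True, power: True, net: False

{idle, net, power}: 2 true → even ✓
{idle, net}: 1 true → odd ✓
{net, power}: 1 true → odd ✓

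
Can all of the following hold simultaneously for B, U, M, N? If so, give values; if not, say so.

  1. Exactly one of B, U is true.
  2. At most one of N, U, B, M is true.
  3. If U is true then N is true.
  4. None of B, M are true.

Case B = True:
  Constraint (4) is violated (B=T) — contradiction.
Case B = False:
  (1) with B=F forces U = True.
  (2) with U=T forces N = False.
  Constraint (3) is violated (U=T, N=F) — contradiction.
Both cases fail — unsatisfiable.

UNSATISFIABLE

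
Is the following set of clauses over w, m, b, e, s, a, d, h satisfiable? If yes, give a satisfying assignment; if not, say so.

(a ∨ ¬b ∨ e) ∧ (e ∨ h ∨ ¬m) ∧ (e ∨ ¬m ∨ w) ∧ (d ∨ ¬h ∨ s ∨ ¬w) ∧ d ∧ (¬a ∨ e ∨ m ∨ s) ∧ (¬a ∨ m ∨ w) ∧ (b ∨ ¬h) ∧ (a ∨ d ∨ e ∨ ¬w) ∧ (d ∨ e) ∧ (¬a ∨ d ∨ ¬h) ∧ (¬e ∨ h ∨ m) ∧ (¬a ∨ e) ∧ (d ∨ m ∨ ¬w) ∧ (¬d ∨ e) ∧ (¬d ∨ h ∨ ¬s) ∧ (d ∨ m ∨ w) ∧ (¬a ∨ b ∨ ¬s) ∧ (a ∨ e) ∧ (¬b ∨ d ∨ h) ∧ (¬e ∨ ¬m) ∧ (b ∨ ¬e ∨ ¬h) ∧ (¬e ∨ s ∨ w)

w = False, m = False, b = True, e = True, s = True, a = False, d = True, h = True

Unit clause (d) forces d = True.
In (¬d ∨ e) only e is left, so e = True.
In (¬e ∨ ¬m) only ¬m is left, so m = False.
In (¬e ∨ h ∨ m) only h is left, so h = True.
In (b ∨ ¬e ∨ ¬h) only b is left, so b = True.
Set w = False.
  then (¬a ∨ m ∨ w) forces a = False.
  then (¬e ∨ s ∨ w) forces s = True.
All clauses satisfied.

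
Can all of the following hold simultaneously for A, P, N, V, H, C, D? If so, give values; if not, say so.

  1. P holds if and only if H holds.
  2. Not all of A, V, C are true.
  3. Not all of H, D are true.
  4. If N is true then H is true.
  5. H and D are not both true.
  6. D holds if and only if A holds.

A=F, P=T, N=F, V=F, H=T, C=T, D=F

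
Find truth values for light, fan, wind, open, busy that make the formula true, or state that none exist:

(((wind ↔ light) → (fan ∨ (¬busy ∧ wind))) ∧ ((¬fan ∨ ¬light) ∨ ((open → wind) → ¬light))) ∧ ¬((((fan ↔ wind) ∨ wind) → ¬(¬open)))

light = False, fan = True, wind = True, open = False, busy = False

  ((wind ↔ light) → (fan ∨ (¬busy ∧ wind))) ∧ ((¬fan ∨ ¬light) ∨ ((open → wind) → ¬light)) = True
    (wind ↔ light) → (fan ∨ (¬busy ∧ wind)) = True
      wind ↔ light = False
      fan ∨ (¬busy ∧ wind) = True
        ¬busy ∧ wind = True
          ¬busy = True
    (¬fan ∨ ¬light) ∨ ((open → wind) → ¬light) = True
      ¬fan ∨ ¬light = True
        ¬fan = False
        ¬light = True
      (open → wind) → ¬light = True
        open → wind = True
        ¬light = True
  ¬((((fan ↔ wind) ∨ wind) → ¬(¬open))) = True
    ((fan ↔ wind) ∨ wind) → ¬(¬open) = False
      (fan ↔ wind) ∨ wind = True
        fan ↔ wind = True
      ¬(¬open) = False
        ¬open = True
Both conjuncts True, so the formula holds.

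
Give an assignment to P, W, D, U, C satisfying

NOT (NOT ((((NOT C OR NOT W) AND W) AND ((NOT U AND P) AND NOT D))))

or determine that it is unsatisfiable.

P = True, W = True, D = False, U = False, C = False

  NOT (NOT ((((NOT C OR NOT W) AND W) AND ((NOT U AND P) AND NOT D)))) = True
    NOT ((((NOT C OR NOT W) AND W) AND ((NOT U AND P) AND NOT D))) = False
      ((NOT C OR NOT W) AND W) AND ((NOT U AND P) AND NOT D) = True
        (NOT C OR NOT W) AND W = True
          NOT C OR NOT W = True
            NOT C = True
            NOT W = False
        (NOT U AND P) AND NOT D = True
          NOT U AND P = True
            NOT U = True
          NOT D = True
The formula evaluates to True.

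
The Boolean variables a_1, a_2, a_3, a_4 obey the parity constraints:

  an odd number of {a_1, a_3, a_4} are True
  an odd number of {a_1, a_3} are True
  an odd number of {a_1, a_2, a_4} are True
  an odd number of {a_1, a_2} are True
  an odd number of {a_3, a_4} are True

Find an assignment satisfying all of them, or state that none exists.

a_1: False, a_2: True, a_3: True, a_4: False

{a_1, a_3, a_4}: 1 true → odd ✓
{a_1, a_3}: 1 true → odd ✓
{a_1, a_2, a_4}: 1 true → odd ✓
{a_1, a_2}: 1 true → odd ✓
{a_3, a_4}: 1 true → odd ✓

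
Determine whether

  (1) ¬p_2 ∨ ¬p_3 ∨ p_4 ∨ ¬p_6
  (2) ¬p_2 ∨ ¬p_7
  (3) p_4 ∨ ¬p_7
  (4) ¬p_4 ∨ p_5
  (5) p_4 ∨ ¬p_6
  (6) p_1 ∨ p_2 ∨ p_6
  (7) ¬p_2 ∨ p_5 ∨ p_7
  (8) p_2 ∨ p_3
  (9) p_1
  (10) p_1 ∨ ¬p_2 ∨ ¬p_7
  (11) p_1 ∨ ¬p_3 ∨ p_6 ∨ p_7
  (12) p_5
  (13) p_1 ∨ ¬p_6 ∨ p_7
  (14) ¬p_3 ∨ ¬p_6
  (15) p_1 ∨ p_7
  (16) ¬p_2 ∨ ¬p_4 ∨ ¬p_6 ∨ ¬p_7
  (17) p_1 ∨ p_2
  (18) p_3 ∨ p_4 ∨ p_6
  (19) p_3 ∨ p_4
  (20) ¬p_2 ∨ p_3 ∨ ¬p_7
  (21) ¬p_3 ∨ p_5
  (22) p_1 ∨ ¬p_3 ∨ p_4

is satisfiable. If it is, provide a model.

p_1=T, p_2=T, p_3=F, p_4=T, p_5=T, p_6=T, p_7=F

Unit clause (p_1) forces p_1 = True.
Unit clause (p_5) forces p_5 = True.
Set p_2 = True.
  then (¬p_2 ∨ ¬p_7) forces p_7 = False.
Set p_3 = False.
  then (p_3 ∨ p_4) forces p_4 = True.
Set p_6 = True.
All clauses satisfied.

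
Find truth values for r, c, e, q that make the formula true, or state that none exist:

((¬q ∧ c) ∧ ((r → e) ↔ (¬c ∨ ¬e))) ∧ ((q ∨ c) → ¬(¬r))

Unsatisfiable — no assignment works.

Case c = True: the formula simplifies to (¬q ∧ ((r → e) ↔ ¬e)) ∧ ¬(¬r).
  r = True: simplifies to ¬q ∧ (e ↔ ¬e).
    e = True: the conjunct e ↔ ¬e becomes True ↔ ¬True = False.
    e = False: the conjunct e ↔ ¬e becomes False ↔ ¬False = False.
  r = False: the conjunct ¬(¬r) becomes ¬(¬False) = False.
Case c = False: the conjunct c is False.
Both cases fail — unsatisfiable.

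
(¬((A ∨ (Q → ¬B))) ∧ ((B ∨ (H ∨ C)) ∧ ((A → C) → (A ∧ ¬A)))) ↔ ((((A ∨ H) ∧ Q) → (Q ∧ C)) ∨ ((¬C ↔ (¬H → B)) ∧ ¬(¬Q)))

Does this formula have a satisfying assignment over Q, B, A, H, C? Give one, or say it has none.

Q: True; B: False; A: True; H: False; C: False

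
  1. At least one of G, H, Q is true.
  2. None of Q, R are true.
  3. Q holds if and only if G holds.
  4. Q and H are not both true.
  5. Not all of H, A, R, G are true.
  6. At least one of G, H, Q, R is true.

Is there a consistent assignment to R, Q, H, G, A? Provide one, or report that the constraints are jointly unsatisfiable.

R = False, Q = False, H = True, G = False, A = True

  (1) {G, H, Q}: 1 true — at least one ✓
  (2) {Q, R}: 0 true — none ✓
  (3) Q=F, G=F — same ✓
  (4) Q=F, H=T — not both ✓
  (5) {H, A, R, G}: 2/4 true — not all ✓
  (6) {G, H, Q, R}: 1 true — at least one ✓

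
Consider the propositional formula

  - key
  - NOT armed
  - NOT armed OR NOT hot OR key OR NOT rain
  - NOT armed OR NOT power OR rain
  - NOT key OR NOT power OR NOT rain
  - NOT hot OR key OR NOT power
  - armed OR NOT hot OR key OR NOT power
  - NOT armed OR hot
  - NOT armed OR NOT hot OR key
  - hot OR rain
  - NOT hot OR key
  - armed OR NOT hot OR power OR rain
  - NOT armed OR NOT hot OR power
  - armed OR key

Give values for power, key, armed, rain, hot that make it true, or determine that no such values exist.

power: False, key: True, armed: False, rain: True, hot: True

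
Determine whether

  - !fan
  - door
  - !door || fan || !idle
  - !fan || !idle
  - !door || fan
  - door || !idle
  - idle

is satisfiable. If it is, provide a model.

Case door = True:
  (!fan) forces fan = False.
  Clause (!door || fan) is falsified — contradiction.
Case door = False:
  Clause (door) is falsified — contradiction.
Both cases fail, so the formula is unsatisfiable.

The formula is unsatisfiable.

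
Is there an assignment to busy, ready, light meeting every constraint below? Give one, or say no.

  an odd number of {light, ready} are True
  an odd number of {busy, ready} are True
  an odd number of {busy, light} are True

The formula is unsatisfiable.

Adding constraints 1, 2, 3 mod 2: every variable appears an even number of times on the left, so the left side is 0.
But the right sides sum to 1 (mod 2). 0 ≠ 1 — the system is inconsistent.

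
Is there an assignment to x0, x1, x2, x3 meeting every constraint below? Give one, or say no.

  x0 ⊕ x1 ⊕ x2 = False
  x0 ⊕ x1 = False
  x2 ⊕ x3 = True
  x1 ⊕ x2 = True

x0=T; x1=T; x2=F; x3=T

x0 ⊕ x1 ⊕ x2 = T ⊕ T ⊕ F = False ✓
x0 ⊕ x1 = T ⊕ T = False ✓
x2 ⊕ x3 = F ⊕ T = True ✓
x1 ⊕ x2 = T ⊕ F = True ✓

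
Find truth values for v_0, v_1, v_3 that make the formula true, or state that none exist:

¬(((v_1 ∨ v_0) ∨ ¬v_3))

v_0 = False, v_1 = False, v_3 = True

  ¬(((v_1 ∨ v_0) ∨ ¬v_3)) = True
    (v_1 ∨ v_0) ∨ ¬v_3 = False
      v_1 ∨ v_0 = False
      ¬v_3 = False
The formula evaluates to True.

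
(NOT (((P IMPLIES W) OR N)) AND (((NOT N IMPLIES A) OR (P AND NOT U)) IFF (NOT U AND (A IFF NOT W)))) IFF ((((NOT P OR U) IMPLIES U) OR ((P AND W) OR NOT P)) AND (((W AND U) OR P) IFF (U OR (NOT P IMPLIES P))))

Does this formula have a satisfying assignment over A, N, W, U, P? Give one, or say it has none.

A: True, N: False, W: False, U: True, P: False

  (NOT (((P IMPLIES W) OR N)) AND (((NOT N IMPLIES A) OR (P AND NOT U)) IFF (NOT U AND (A IFF NOT W)))) IFF ((((NOT P OR U) IMPLIES U) OR ((P AND W) OR NOT P)) AND (((W AND U) OR P) IFF (U OR (NOT P IMPLIES P)))) = True
    NOT (((P IMPLIES W) OR N)) AND (((NOT N IMPLIES A) OR (P AND NOT U)) IFF (NOT U AND (A IFF NOT W))) = False
      NOT (((P IMPLIES W) OR N)) = False
        (P IMPLIES W) OR N = True
          P IMPLIES W = True
      ((NOT N IMPLIES A) OR (P AND NOT U)) IFF (NOT U AND (A IFF NOT W)) = False
        (NOT N IMPLIES A) OR (P AND NOT U) = True
          NOT N IMPLIES A = True
            NOT N = True
          P AND NOT U = False
            NOT U = False
        NOT U AND (A IFF NOT W) = False
          NOT U = False
          A IFF NOT W = True
            NOT W = True
    (((NOT P OR U) IMPLIES U) OR ((P AND W) OR NOT P)) AND (((W AND U) OR P) IFF (U OR (NOT P IMPLIES P))) = False
      ((NOT P OR U) IMPLIES U) OR ((P AND W) OR NOT P) = True
        (NOT P OR U) IMPLIES U = True
          NOT P OR U = True
            NOT P = True
        (P AND W) OR NOT P = True
          P AND W = False
          NOT P = True
      ((W AND U) OR P) IFF (U OR (NOT P IMPLIES P)) = False
        (W AND U) OR P = False
          W AND U = False
        U OR (NOT P IMPLIES P) = True
          NOT P IMPLIES P = False
            NOT P = True
The formula evaluates to True.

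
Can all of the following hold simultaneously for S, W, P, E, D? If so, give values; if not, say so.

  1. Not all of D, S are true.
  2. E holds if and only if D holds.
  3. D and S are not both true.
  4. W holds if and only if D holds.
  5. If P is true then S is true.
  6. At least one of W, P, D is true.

S: False, W: True, P: False, E: True, D: True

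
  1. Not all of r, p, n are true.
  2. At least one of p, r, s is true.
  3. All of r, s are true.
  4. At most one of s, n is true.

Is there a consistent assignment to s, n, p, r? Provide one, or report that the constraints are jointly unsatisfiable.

s = True, n = False, p = True, r = True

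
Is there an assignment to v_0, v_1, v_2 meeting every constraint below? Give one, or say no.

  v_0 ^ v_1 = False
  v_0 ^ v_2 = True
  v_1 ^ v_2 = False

Adding constraints 1, 2, 3 mod 2: every variable appears an even number of times on the left, so the left side is 0.
But the right sides sum to 1 (mod 2). 0 ≠ 1 — the system is inconsistent.

UNSATISFIABLE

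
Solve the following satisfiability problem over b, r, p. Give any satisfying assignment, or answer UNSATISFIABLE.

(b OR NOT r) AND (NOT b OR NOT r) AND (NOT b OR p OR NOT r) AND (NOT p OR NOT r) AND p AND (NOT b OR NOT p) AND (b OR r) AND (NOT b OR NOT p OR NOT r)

The formula is unsatisfiable.

Case p = True:
  (NOT p OR NOT r) forces r = False.
  (NOT b OR NOT p) forces b = False.
  Clause (b OR r) is falsified — contradiction.
Case p = False:
  Clause (p) is falsified — contradiction.
Both cases fail, so the formula is unsatisfiable.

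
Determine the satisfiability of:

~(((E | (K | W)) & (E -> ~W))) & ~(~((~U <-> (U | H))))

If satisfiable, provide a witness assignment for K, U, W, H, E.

K=F; U=F; W=T; H=T; E=T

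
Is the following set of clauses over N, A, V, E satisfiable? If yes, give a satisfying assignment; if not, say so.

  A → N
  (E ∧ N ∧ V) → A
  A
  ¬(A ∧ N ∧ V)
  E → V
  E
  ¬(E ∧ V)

UNSATISFIABLE

Case V = True:
  (E) forces E = True.
  Clause (¬E ∨ ¬V) is falsified — contradiction.
Case V = False:
  (E) forces E = True.
  Clause (¬E ∨ V) is falsified — contradiction.
Both cases fail, so the formula is unsatisfiable.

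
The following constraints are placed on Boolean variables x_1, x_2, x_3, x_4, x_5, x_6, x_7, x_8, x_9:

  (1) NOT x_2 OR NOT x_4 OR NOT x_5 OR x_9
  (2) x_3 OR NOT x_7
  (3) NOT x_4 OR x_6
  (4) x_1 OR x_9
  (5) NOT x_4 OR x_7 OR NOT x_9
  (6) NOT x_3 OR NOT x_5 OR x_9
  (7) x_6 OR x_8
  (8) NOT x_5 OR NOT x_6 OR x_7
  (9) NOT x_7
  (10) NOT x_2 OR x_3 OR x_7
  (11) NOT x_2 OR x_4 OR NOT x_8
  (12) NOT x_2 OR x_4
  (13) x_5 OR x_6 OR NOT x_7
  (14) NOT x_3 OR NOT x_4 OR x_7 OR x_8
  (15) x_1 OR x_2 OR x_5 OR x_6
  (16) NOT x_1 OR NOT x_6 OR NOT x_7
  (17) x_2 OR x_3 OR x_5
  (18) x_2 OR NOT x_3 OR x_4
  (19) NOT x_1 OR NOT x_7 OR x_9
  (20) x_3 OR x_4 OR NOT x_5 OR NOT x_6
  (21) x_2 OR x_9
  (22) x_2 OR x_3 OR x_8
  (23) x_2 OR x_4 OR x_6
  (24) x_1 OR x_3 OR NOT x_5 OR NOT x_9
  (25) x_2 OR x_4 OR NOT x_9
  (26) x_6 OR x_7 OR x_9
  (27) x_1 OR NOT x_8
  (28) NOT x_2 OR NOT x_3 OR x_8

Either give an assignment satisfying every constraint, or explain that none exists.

Unit clause (NOT x_7) forces x_7 = False.
Try x_1 = False:
  (x_1 OR x_9) forces x_9 = True.
  (NOT x_4 OR x_7 OR NOT x_9) forces x_4 = False.
  (NOT x_2 OR x_4) forces x_2 = False.
  clause (x_2 OR x_4 OR NOT x_9) is falsified — backtrack.
So x_1 = True.
Try x_2 = False:
  (x_2 OR x_9) forces x_9 = True.
  (NOT x_4 OR x_7 OR NOT x_9) forces x_4 = False.
  clause (x_2 OR x_4 OR NOT x_9) is falsified — backtrack.
So x_2 = True.
  then (NOT x_2 OR x_3 OR x_7) forces x_3 = True.
  then (NOT x_2 OR x_4) forces x_4 = True.
  then (NOT x_3 OR NOT x_4 OR x_7 OR x_8) forces x_8 = True.
  then (NOT x_4 OR x_6) forces x_6 = True.
  then (NOT x_4 OR x_7 OR NOT x_9) forces x_9 = False.
  then (NOT x_3 OR NOT x_5 OR x_9) forces x_5 = False.
All clauses satisfied.

x_1 = True, x_2 = True, x_3 = True, x_4 = True, x_5 = False, x_6 = True, x_7 = False, x_8 = True, x_9 = False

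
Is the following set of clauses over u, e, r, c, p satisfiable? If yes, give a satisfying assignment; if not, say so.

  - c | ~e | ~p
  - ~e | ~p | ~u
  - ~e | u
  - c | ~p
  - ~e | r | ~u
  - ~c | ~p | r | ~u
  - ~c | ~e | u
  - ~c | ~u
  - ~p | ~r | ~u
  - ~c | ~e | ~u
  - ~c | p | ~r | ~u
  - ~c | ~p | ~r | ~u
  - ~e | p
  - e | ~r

Set u = False.
  then (~e | u) forces e = False.
  then (e | ~r) forces r = False.
Set c = True.
Set p = True.
All clauses satisfied.

u: False, e: False, r: False, c: True, p: True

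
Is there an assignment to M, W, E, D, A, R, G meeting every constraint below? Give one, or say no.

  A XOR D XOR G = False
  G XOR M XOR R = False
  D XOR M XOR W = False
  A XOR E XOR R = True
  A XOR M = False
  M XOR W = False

M=T; W=T; E=F; D=F; A=T; R=F; G=T

A XOR D XOR G = T XOR F XOR T = False ✓
G XOR M XOR R = T XOR T XOR F = False ✓
D XOR M XOR W = F XOR T XOR T = False ✓
A XOR E XOR R = T XOR F XOR F = True ✓
A XOR M = T XOR T = False ✓
M XOR W = T XOR T = False ✓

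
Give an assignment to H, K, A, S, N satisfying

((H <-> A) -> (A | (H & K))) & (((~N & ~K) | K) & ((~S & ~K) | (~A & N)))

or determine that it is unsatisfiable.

H = True; K = True; A = False; S = True; N = True

  (H <-> A) -> (A | (H & K)) = True
    H <-> A = False
    A | (H & K) = True
      H & K = True
  ((~N & ~K) | K) & ((~S & ~K) | (~A & N)) = True
    (~N & ~K) | K = True
      ~N & ~K = False
        ~N = False
        ~K = False
    (~S & ~K) | (~A & N) = True
      ~S & ~K = False
        ~S = False
        ~K = False
      ~A & N = True
        ~A = True
Both conjuncts True, so the formula holds.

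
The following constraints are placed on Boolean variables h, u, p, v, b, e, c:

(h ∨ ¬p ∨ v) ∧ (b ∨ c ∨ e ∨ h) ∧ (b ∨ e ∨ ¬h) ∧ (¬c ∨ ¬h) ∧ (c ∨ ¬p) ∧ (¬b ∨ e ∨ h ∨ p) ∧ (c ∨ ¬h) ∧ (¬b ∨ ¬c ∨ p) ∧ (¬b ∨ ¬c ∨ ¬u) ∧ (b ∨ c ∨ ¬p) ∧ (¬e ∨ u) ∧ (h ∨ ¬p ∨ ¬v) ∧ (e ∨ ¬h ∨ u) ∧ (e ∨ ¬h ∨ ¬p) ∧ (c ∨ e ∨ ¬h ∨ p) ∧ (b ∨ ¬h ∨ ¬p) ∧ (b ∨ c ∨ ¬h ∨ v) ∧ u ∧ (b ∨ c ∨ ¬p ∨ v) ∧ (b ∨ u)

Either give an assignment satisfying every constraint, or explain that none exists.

h = False; u = True; p = False; v = True; b = False; e = True; c = True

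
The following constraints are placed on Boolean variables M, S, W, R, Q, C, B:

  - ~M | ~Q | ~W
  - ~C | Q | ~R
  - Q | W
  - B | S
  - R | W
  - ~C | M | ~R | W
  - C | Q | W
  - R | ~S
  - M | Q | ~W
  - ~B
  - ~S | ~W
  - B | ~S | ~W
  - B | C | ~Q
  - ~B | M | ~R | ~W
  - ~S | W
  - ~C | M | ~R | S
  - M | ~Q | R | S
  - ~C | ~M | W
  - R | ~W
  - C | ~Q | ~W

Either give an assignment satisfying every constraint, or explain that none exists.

Case B = True:
  Clause (~B) is falsified — contradiction.
Case B = False:
  (B | S) forces S = True.
  (R | ~S) forces R = True.
  (~S | ~W) forces W = False.
  Clause (~S | W) is falsified — contradiction.
Both cases fail, so the formula is unsatisfiable.

No satisfying assignment exists.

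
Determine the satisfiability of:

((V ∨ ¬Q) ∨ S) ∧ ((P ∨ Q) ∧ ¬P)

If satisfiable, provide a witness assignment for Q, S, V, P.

Q: True, S: True, V: True, P: False

  (V ∨ ¬Q) ∨ S = True
    V ∨ ¬Q = True
      ¬Q = False
  (P ∨ Q) ∧ ¬P = True
    P ∨ Q = True
    ¬P = True
Both conjuncts True, so the formula holds.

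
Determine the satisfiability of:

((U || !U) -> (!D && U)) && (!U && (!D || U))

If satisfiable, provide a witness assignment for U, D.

No satisfying assignment exists.

Case U = True: the conjunct !U is False.
Case U = False: the conjunct (U || !U) -> (!D && U) becomes (False || True) -> (!D && False) = False.
Both cases fail — unsatisfiable.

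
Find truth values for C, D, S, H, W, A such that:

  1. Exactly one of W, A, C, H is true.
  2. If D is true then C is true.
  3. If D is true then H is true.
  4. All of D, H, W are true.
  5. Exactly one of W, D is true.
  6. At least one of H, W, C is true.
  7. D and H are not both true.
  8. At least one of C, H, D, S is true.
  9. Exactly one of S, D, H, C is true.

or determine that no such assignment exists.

UNSATISFIABLE

Case D = True:
  (2) with D=T forces C = True.
  Constraint (9) is violated (D=T, C=T) — contradiction.
Case D = False:
  Constraint (4) is violated (D=F) — contradiction.
Both cases fail — unsatisfiable.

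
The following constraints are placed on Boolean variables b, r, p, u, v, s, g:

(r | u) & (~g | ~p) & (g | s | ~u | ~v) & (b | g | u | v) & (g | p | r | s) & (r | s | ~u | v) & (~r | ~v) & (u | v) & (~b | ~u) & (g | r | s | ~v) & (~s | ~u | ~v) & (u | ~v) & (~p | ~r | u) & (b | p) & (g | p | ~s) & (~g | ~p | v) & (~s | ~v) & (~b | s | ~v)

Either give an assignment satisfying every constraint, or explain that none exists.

b = False, r = True, p = True, u = True, v = False, s = True, g = False

Try b = True:
  (~b | ~u) forces u = False.
  (r | u) forces r = True.
  (~r | ~v) forces v = False.
  clause (u | v) is falsified — backtrack.
So b = False.
  then (b | p) forces p = True.
  then (~g | ~p) forces g = False.
Set r = True.
  then (~r | ~v) forces v = False.
  then (u | v) forces u = True.
Set s = True.
All clauses satisfied.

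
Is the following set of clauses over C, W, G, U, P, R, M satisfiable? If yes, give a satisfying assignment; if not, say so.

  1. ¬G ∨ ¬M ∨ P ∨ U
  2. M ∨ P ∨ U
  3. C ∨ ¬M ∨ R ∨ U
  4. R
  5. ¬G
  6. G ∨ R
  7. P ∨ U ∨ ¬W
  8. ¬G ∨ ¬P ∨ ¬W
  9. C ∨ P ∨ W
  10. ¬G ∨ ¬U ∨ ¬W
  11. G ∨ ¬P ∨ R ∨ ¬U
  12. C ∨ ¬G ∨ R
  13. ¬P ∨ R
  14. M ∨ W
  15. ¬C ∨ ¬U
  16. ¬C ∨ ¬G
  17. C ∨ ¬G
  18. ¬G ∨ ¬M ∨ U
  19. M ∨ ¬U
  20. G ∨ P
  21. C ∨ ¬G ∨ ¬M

C = False, W = True, G = False, U = True, P = True, R = True, M = True

Unit clause (R) forces R = True.
Unit clause (¬G) forces G = False.
In (G ∨ P) only P is left, so P = True.
Set C = False.
Set W = True.
Set U = True.
  then (M ∨ ¬U) forces M = True.
All clauses satisfied.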